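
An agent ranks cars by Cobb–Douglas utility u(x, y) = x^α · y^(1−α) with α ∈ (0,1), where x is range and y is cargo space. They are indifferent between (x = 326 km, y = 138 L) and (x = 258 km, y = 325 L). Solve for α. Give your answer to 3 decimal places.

α ≈ 0.785

Set the two utilities equal: 326^α·138^(1−α) = 258^α·325^(1−α).
Taking logs: α·ln 326 + (1−α)·ln 138 = α·ln 258 + (1−α)·ln 325, i.e. α·0.233938 = (1−α)·0.856571.
So α/(1−α) = (0.856571)/(0.233938) = 3.661530, and α = 3.661530/4.661530 ≈ 0.785.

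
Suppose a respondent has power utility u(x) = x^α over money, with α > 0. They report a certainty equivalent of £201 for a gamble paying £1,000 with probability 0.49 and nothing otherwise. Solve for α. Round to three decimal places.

The lottery's expected utility is 0.49·u(1000) + 0.51·u(0) = 0.49·1000^α (since u(0) = 0 for α > 0).
Indifference: 201^α = 0.49·1000^α, so (201/1000)^α = 0.49.
Take logs: α = ln 0.49 / ln(201/1000) ≈ 0.44461.

α ≈ 0.445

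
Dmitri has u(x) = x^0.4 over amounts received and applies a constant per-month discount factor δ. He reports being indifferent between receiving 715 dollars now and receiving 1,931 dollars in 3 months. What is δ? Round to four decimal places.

Equating discounted utilities: u(715) = δ^3·u(1931) ⇒ δ^3 = u(715)/u(1931).
With u(x) = x^0.4: δ^3 = 715^0.4/1931^0.4 = (715/1931)^0.4 = 0.67206.
Taking the cube root: δ = 0.67206^(1/3) ≈ 0.8759.

δ ≈ 0.8759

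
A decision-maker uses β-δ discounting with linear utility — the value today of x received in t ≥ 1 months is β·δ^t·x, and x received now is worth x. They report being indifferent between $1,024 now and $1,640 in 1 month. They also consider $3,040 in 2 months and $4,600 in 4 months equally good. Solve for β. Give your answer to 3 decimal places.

β ≈ 0.768

The second indifference involves only future payoffs, so β cancels: β·δ^2·3040 = β·δ^4·4600, giving δ^2 = 3040/4600 = 0.66087, so δ = 0.81294.
Substituting δ into 1024 = β·δ·1640: β = 1024/(1333.220) ≈ 0.768.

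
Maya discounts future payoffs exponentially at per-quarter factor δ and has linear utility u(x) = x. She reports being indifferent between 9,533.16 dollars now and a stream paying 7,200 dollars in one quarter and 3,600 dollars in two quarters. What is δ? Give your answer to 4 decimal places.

The stream is worth 7200δ + 3600δ² today, so 7200δ + 3600δ² = 9533.16.
So 3600δ² + 7200δ − 9533.16 = 0.
By the quadratic formula (taking the positive root), δ = (−7200 + √189117504.00) / 7200 ≈ 0.9100.

δ ≈ 0.9100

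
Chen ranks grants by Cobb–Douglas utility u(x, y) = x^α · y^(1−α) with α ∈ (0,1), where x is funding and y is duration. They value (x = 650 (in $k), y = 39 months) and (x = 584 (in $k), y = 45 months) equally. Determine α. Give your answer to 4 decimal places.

The Cobb–Douglas utilities coincide, so 650^α·39^(1−α) = 584^α·45^(1−α).
Taking logs: α·ln 650 + (1−α)·ln 39 = α·ln 584 + (1−α)·ln 45, i.e. α·0.1070714 = (1−α)·0.1431008.
With A = 0.1070714 and B = 0.1431008: α·A = (1−α)·B, so α = B/(A+B) = 0.1431008/0.2501722 ≈ 0.5720.

α ≈ 0.5720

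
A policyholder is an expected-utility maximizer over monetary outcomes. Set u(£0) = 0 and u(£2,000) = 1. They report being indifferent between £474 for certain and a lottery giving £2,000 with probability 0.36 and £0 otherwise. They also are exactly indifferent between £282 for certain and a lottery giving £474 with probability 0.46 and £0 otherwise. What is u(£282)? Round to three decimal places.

0.166

First, u(£474) = 0.36·u(£2,000) + 0.64·u(£0) = 0.36.
Chaining: u(£282) = 0.46·0.36 + 0.54·0.00 = 0.1656.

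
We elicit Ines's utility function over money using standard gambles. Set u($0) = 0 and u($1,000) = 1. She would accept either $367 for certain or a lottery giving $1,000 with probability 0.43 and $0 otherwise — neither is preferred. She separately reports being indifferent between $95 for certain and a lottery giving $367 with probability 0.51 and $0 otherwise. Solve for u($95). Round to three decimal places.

The first gamble pins u($367): it must equal 0.43·1 + 0.57·0 = 0.43.
The second indifference gives u($95) = 0.51·u($367) + 0.49·u($0) = 0.51·0.43 + 0.49·0.00 = 0.2193.

0.219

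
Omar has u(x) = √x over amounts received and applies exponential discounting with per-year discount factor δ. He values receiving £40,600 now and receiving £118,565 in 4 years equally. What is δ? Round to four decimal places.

δ ≈ 0.8746

Indifference means u(40600) = δ^4 · u(118565), so δ^4 = u(40600)/u(118565).
With u(x) = √x: δ^4 = √40600/√118565 = √(40600/118565) = 0.58517.
Hence δ = (0.58517)^(1/4) = 0.874624.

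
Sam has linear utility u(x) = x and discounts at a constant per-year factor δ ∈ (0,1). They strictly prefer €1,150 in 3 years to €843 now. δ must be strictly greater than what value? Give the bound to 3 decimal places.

δ > 0.902

Comparing present values: 843 < δ^3·1150.
Hence δ^3 > 843/1150 = 0.73304, and x ↦ x^(1/3) is increasing on (0,∞).
δ > (843/1150)^(1/3) ≈ 0.902.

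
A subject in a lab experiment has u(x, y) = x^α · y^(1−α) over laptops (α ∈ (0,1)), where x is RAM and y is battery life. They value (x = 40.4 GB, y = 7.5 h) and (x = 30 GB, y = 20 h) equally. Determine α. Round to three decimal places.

Indifference: 40.4^α · 7.5^(1−α) = 30^α · 20^(1−α).
Taking logs: α·ln 40.4 + (1−α)·ln 7.5 = α·ln 30 + (1−α)·ln 20, i.e. α·0.297632 = (1−α)·0.980829.
Thus α·(1.278461) = 0.980829, so α = 0.980829/1.278461 ≈ 0.767.

α ≈ 0.767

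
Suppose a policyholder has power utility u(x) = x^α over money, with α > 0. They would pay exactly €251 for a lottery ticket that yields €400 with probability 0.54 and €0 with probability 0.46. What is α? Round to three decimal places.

α ≈ 1.322

Since u(0) = 0, the lottery's EU is 0.54·400^α.
Setting u(251) equal to that: 251^α = 0.54·400^α ⇒ (251/400)^α = 0.54.
Taking logs: α·ln(251/400) = ln(0.54), so α = -0.616186 / -0.466012 ≈ 1.322.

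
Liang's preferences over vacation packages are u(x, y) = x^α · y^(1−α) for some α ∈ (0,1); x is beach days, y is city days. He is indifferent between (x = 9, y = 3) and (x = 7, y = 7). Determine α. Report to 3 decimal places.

The Cobb–Douglas utilities coincide, so 9^α·3^(1−α) = 7^α·7^(1−α).
Rearrange to (9/7)^α = (7/3)^(1−α) and take logs: α·0.251314 = (1−α)·0.847298.
Thus α·(1.098612) = 0.847298, so α = 0.847298/1.098612 ≈ 0.771.

α ≈ 0.771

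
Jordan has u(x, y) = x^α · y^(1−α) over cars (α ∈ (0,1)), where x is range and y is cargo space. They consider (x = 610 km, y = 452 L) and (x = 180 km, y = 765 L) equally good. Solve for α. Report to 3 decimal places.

α ≈ 0.301

Indifference: 610^α · 452^(1−α) = 180^α · 765^(1−α).
Rearrange to (610/180)^α = (765/452)^(1−α) and take logs: α·1.220502 = (1−α)·0.526194.
So α/(1−α) = (0.526194)/(1.220502) = 0.431129, and α = 0.431129/1.431129 ≈ 0.301.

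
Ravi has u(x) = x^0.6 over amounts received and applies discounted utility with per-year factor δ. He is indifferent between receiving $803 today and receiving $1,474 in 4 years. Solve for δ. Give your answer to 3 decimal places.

Equating discounted utilities: u(803) = δ^4·u(1474) ⇒ δ^4 = u(803)/u(1474).
With u(x) = x^0.6: δ^4 = 803^0.6/1474^0.6 = (803/1474)^0.6 = 0.69459.
Hence δ = (0.69459)^(1/4) = 0.91292.

δ ≈ 0.913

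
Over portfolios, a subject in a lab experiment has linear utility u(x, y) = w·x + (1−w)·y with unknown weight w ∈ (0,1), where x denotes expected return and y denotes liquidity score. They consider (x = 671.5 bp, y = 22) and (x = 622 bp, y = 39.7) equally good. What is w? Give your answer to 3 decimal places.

w = 0.263

Equating utilities: w·671.5 + (1−w)·22 = w·622 + (1−w)·39.7.
Collecting terms: w·49.5 = (1−w)·17.7.
Hence w = 17.7/(49.5+17.7) = 17.7/67.2 = 0.263.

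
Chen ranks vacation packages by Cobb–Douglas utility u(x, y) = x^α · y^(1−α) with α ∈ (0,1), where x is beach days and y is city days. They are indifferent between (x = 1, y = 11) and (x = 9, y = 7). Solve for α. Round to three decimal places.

Indifference: 1^α · 11^(1−α) = 9^α · 7^(1−α).
Taking logs: α·ln 1 + (1−α)·ln 11 = α·ln 9 + (1−α)·ln 7, i.e. α·-2.197225 = (1−α)·-0.451985.
With A = -2.197225 and B = -0.451985: α·A = (1−α)·B, so α = B/(A+B) = -0.451985/-2.649210 ≈ 0.171.

α ≈ 0.171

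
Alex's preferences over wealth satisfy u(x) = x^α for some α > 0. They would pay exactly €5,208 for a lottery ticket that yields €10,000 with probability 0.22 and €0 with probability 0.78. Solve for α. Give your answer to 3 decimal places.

Since u(0) = 0, the lottery's EU is 0.22·10000^α.
Equating: 5208^α = 0.22·10000^α, i.e. 0.5208^α = 0.22.
Take logs: α = ln 0.22 / ln(5208/10000) ≈ 2.32090.

α ≈ 2.321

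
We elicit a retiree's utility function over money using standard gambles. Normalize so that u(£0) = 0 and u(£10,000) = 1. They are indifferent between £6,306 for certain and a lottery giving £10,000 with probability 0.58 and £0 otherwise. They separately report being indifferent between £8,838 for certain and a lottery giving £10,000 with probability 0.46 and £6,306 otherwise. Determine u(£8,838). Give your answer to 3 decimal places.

The first gamble pins u(£6,306): it must equal 0.58·1 + 0.42·0 = 0.58.
Chaining: u(£8,838) = 0.46·1.00 + 0.54·0.58 = 0.7732.

0.773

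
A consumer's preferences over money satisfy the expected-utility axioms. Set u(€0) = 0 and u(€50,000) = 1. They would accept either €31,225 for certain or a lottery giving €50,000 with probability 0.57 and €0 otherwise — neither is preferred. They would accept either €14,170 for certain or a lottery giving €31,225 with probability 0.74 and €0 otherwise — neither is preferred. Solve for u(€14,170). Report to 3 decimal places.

0.422

The first gamble pins u(€31,225): it must equal 0.57·1 + 0.43·0 = 0.57.
The second indifference gives u(€14,170) = 0.74·u(€31,225) + 0.26·u(€0) = 0.74·0.57 + 0.26·0.00 = 0.4218.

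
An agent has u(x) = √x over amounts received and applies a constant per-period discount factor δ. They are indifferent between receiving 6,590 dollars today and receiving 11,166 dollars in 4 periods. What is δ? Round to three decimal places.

The payoff in 4 periods is discounted by δ^4, so u(6590) = δ^4·u(11166) and δ^4 = u(6590)/u(11166).
With u(x) = √x: δ^4 = √6590/√11166 = √(6590/11166) = 0.76823.
Hence δ = (0.76823)^(1/4) = 0.93621.

δ ≈ 0.936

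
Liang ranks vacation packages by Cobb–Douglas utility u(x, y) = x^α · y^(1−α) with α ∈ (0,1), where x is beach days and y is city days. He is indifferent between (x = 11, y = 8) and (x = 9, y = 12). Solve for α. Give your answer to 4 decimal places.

α ≈ 0.6689

The Cobb–Douglas utilities coincide, so 11^α·8^(1−α) = 9^α·12^(1−α).
Taking logs: α·ln 11 + (1−α)·ln 8 = α·ln 9 + (1−α)·ln 12, i.e. α·0.2006707 = (1−α)·0.4054651.
With A = 0.2006707 and B = 0.4054651: α·A = (1−α)·B, so α = B/(A+B) = 0.4054651/0.6061358 ≈ 0.6689.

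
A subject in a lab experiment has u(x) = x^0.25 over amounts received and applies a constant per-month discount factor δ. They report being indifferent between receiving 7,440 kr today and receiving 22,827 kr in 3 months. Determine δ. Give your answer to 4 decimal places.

Indifference means u(7440) = δ^3 · u(22827), so δ^3 = u(7440)/u(22827).
With u(x) = x^0.25: δ^3 = 7440^0.25/22827^0.25 = (7440/22827)^0.25 = 0.75558.
So δ = 0.75558^(1/3) ≈ 0.9108.

δ ≈ 0.9108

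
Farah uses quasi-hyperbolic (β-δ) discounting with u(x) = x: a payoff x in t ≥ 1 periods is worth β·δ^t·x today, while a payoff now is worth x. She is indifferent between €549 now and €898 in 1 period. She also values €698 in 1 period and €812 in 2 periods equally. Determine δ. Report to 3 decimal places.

The second indifference involves only future payoffs, so β cancels: β·δ^1·698 = β·δ^2·812, giving δ = 698/812 = 0.85961.

δ ≈ 0.860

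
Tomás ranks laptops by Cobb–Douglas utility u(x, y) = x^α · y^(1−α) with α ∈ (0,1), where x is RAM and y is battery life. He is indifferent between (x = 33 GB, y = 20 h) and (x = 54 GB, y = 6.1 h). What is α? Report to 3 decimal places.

Set the two utilities equal: 33^α·20^(1−α) = 54^α·6.1^(1−α).
Rearrange to (33/54)^α = (6.1/20)^(1−α) and take logs: α·-0.492476 = (1−α)·-1.187444.
With A = -0.492476 and B = -1.187444: α·A = (1−α)·B, so α = B/(A+B) = -1.187444/-1.679920 ≈ 0.707.

α ≈ 0.707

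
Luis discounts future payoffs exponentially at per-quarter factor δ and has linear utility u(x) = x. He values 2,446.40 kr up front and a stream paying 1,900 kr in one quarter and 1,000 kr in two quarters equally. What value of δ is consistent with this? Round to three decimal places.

The stream is worth 1900δ + 1000δ² today, so 1900δ + 1000δ² = 2446.40.
Rearranged: 1000δ² + 1900δ − 2446.40 = 0.
By the quadratic formula (taking the positive root), δ = (−1900 + √13395600.00) / 2000 ≈ 0.880.

δ ≈ 0.880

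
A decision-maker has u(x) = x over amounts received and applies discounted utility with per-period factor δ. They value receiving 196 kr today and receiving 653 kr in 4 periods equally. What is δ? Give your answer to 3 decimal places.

δ ≈ 0.740

Indifference means u(196) = δ^4 · u(653), so δ^4 = u(196)/u(653).
With u(x) = x: δ^4 = 196/653 = 0.30015.
Hence δ = (0.30015)^(1/4) = 0.74018.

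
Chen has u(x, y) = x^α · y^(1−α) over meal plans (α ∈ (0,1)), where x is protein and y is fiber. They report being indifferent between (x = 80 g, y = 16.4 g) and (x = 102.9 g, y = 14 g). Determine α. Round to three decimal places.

α ≈ 0.386

The Cobb–Douglas utilities coincide, so 80^α·16.4^(1−α) = 102.9^α·14^(1−α).
Taking logs: α·ln 80 + (1−α)·ln 16.4 = α·ln 102.9 + (1−α)·ln 14, i.e. α·-0.251731 = (1−α)·-0.158224.
With A = -0.251731 and B = -0.158224: α·A = (1−α)·B, so α = B/(A+B) = -0.158224/-0.409955 ≈ 0.386.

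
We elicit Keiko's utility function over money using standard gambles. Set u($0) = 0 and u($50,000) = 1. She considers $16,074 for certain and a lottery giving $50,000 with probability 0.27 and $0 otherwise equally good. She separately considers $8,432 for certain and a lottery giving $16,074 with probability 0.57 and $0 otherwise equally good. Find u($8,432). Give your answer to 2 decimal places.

0.15

First, u($16,074) = 0.27·u($50,000) + 0.73·u($0) = 0.27.
The second indifference gives u($8,432) = 0.57·u($16,074) + 0.43·u($0) = 0.57·0.27 + 0.43·0.00 = 0.1539.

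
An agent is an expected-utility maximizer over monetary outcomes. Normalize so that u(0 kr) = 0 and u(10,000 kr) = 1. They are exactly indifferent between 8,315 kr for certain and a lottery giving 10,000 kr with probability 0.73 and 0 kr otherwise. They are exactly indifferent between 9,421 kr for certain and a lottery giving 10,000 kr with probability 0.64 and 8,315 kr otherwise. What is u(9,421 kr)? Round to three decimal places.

0.903

First, u(8,315 kr) = 0.73·u(10,000 kr) + 0.27·u(0 kr) = 0.73.
Then u(9,421 kr) = 0.64·u(10,000 kr) + 0.36·u(8,315 kr) = 0.64·1.00 + 0.36·0.73 = 0.9028.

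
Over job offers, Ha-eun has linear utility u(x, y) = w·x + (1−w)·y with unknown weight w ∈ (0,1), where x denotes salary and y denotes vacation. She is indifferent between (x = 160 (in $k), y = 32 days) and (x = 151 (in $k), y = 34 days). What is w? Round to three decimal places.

Equating utilities: w·160 + (1−w)·32 = w·151 + (1−w)·34.
Collecting terms: w·9 = (1−w)·2.
The marginal rate of substitution is 2/9, so w = 2/(9+2) = 0.182.

w = 0.182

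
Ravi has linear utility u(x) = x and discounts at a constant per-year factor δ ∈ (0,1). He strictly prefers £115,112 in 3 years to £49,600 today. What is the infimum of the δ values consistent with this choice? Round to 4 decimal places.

Under u(x) = x this choice says 49600 < δ^3·115112.
So δ^3 > 49600/115112 = 0.43088; taking the cube root of both positive sides preserves the inequality.
δ > (49600/115112)^(1/3) ≈ 0.7553.

δ > 0.7553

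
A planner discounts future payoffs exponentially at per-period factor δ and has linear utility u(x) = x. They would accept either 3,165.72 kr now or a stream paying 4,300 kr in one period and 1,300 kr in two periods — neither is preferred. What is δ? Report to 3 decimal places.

δ ≈ 0.620

Present value of the stream is 4300·δ + 1300·δ². Indifference gives 4300δ + 1300δ² = 3165.72.
That is, 1300δ² + 4300δ − 3165.72 = 0, a quadratic in δ.
δ = (−4300 + √(4300² + 4·1300·3165.72)) / (2·1300) = (−4300 + √34951744.00) / 2600 ≈ 0.620.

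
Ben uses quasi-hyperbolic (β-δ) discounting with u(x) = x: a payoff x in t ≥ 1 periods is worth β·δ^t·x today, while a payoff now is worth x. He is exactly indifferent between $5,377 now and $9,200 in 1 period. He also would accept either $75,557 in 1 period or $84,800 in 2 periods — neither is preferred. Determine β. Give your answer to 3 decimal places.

Both payoffs in the second observation are in the future, so β drops out: δ^1·75557 = δ^2·84800 ⇒ δ = 75557/84800 = 0.89100.
The first indifference: 5377 = β·δ·9200, so β = 5377/(δ·9200) = 5377/(0.89100·9200) ≈ 0.656.

β ≈ 0.656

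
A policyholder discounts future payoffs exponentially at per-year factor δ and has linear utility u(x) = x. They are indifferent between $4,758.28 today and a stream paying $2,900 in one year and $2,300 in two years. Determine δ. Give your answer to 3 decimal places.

δ ≈ 0.940

Equating present values: 4758.28 = 2900δ + 2300δ².
Rearranged: 2300δ² + 2900δ − 4758.28 = 0.
By the quadratic formula (taking the positive root), δ = (−2900 + √52186176.00) / 4600 ≈ 0.940.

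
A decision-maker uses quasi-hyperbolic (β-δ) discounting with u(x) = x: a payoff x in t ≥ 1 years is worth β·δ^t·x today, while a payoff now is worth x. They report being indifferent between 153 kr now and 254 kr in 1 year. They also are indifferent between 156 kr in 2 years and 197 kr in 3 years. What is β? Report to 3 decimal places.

The second indifference involves only future payoffs, so β cancels: β·δ^2·156 = β·δ^3·197, giving δ = 156/197 = 0.79188.
Now use the now-vs-future pair: 153 = β·δ·254 gives β = 153/(0.79188·254) ≈ 0.761.

β ≈ 0.761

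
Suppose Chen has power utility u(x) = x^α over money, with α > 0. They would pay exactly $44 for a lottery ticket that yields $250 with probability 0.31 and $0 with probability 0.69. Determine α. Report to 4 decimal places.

α ≈ 0.6742

EU(lottery) = 0.31·250^α + 0.69·0 = 0.31·250^α.
Equating: 44^α = 0.31·250^α, i.e. 0.1760^α = 0.31.
Taking logs: α·ln(44/250) = ln(0.31), so α = -1.1711830 / -1.7372713 ≈ 0.6742.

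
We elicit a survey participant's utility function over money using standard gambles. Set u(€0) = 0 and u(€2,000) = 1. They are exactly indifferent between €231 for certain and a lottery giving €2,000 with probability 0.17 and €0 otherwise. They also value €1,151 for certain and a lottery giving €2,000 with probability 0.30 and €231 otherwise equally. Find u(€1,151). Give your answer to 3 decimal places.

0.419

First, u(€231) = 0.17·u(€2,000) + 0.83·u(€0) = 0.17.
Then u(€1,151) = 0.30·u(€2,000) + 0.70·u(€231) = 0.30·1.00 + 0.70·0.17 = 0.4190.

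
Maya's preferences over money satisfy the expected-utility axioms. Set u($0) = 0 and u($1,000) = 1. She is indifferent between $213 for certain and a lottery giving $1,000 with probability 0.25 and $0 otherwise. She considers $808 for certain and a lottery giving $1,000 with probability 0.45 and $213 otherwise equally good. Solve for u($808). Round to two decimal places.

First, u($213) = 0.25·u($1,000) + 0.75·u($0) = 0.25.
The second indifference gives u($808) = 0.45·u($1,000) + 0.55·u($213) = 0.45·1.00 + 0.55·0.25 = 0.5875.

0.59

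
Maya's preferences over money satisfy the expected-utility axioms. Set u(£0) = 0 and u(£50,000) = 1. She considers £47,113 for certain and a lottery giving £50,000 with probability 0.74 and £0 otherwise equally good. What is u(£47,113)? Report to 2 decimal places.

0.74

The indifference gives u(£47,113) = 0.74·u(£50,000) + 0.26·u(£0) = 0.74·1 + 0.26·0 = 0.74.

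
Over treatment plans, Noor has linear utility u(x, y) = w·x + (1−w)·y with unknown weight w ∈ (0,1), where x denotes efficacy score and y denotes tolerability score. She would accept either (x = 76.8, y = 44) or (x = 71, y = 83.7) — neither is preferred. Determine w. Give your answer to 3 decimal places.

Equating utilities: w·76.8 + (1−w)·44 = w·71 + (1−w)·83.7.
Rearranging, 5.8·w − 39.7·(1−w) = 0.
Hence w = 39.7/(5.8+39.7) = 39.7/45.5 = 0.873.

w = 0.873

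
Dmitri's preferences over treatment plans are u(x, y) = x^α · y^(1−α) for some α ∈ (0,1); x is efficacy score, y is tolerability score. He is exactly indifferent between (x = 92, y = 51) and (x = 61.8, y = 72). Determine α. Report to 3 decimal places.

α ≈ 0.464

Indifference: 92^α · 51^(1−α) = 61.8^α · 72^(1−α).
Taking logs: α·ln 92 + (1−α)·ln 51 = α·ln 61.8 + (1−α)·ln 72, i.e. α·0.397885 = (1−α)·0.344840.
So α/(1−α) = (0.344840)/(0.397885) = 0.866683, and α = 0.866683/1.866683 ≈ 0.464.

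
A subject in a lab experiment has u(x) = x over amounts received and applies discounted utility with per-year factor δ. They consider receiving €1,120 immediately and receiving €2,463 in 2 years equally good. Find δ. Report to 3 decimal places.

δ ≈ 0.674

Equating discounted utilities: u(1120) = δ^2·u(2463) ⇒ δ^2 = u(1120)/u(2463).
With u(x) = x: δ^2 = 1120/2463 = 0.45473.
Taking the square root: δ = 0.45473^(1/2) ≈ 0.674.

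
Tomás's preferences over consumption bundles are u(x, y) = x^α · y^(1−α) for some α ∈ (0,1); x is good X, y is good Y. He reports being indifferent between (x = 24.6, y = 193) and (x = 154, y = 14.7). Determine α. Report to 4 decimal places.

α ≈ 0.5840

The Cobb–Douglas utilities coincide, so 24.6^α·193^(1−α) = 154^α·14.7^(1−α).
Rearrange to (24.6/154)^α = (14.7/193)^(1−α) and take logs: α·-1.8342062 = (1−α)·-2.5748427.
Thus α·(-4.4090489) = -2.5748427, so α = -2.5748427/-4.4090489 ≈ 0.5840.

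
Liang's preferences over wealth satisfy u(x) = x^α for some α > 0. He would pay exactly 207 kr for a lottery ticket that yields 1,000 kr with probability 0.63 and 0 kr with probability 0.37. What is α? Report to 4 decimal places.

EU(lottery) = 0.63·1000^α + 0.37·0 = 0.63·1000^α.
Setting u(207) equal to that: 207^α = 0.63·1000^α ⇒ (207/1000)^α = 0.63.
α = ln(0.63) / ln(207/1000) = -0.4620355/-1.5750365 ≈ 0.2933.

α ≈ 0.2933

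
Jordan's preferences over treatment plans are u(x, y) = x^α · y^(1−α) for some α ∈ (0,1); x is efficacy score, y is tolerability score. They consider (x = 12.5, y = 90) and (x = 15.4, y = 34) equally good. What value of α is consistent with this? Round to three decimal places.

The Cobb–Douglas utilities coincide, so 12.5^α·90^(1−α) = 15.4^α·34^(1−α).
(12.5/15.4)^α = (34/90)^(1−α); take logs: α·ln(12.5/15.4) = (1−α)·ln(34/90), i.e. α·-0.208639 = (1−α)·-0.973449.
Thus α·(-1.182088) = -0.973449, so α = -0.973449/-1.182088 ≈ 0.823.

α ≈ 0.823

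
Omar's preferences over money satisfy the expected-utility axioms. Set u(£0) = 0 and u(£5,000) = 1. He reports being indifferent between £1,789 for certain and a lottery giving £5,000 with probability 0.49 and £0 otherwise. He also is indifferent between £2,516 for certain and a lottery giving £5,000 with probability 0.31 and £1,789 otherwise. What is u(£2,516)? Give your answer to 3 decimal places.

0.648

First, u(£1,789) = 0.49·u(£5,000) + 0.51·u(£0) = 0.49.
The second indifference gives u(£2,516) = 0.31·u(£5,000) + 0.69·u(£1,789) = 0.31·1.00 + 0.69·0.49 = 0.6481.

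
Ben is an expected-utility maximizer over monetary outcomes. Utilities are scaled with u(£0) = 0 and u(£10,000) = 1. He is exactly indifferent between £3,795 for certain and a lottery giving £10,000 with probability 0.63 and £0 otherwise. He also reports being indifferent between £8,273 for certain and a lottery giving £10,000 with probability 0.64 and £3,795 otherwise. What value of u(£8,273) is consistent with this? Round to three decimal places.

First, u(£3,795) = 0.63·u(£10,000) + 0.37·u(£0) = 0.63.
Then u(£8,273) = 0.64·u(£10,000) + 0.36·u(£3,795) = 0.64·1.00 + 0.36·0.63 = 0.8668.

0.867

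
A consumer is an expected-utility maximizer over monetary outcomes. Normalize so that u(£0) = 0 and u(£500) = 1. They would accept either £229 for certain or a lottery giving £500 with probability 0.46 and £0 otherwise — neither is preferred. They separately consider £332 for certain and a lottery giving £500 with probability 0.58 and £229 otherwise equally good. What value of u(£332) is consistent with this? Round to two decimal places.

0.77

From the first indifference, u(£229) = 0.46·u(£500) + 0.54·u(£0) = 0.46·1 + 0.54·0 = 0.46.
The second indifference gives u(£332) = 0.58·u(£500) + 0.42·u(£229) = 0.58·1.00 + 0.42·0.46 = 0.7732.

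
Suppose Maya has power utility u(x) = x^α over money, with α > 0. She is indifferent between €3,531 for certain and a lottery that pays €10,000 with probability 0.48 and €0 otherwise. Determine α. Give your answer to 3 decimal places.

EU(lottery) = 0.48·10000^α + 0.52·0 = 0.48·10000^α.
Indifference: 3531^α = 0.48·10000^α, so (3531/10000)^α = 0.48.
α = ln(0.48) / ln(3531/10000) = -0.733969/-1.041004 ≈ 0.705.

α ≈ 0.705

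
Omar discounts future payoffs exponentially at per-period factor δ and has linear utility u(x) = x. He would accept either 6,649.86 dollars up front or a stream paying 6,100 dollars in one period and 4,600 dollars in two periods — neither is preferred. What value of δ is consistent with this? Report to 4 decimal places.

δ ≈ 0.7100

The stream is worth 6100δ + 4600δ² today, so 6100δ + 4600δ² = 6649.86.
So 4600δ² + 6100δ − 6649.86 = 0.
The positive root is δ = [−6100 + √(6100² + 4·4600·6649.86)] / (2·4600) = (−6100 + 12632.000)/9200 ≈ 0.7100.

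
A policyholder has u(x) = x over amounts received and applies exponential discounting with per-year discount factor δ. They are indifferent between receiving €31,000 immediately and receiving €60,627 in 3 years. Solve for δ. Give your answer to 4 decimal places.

δ ≈ 0.7996

Equating discounted utilities: u(31000) = δ^3·u(60627) ⇒ δ^3 = u(31000)/u(60627).
With u(x) = x: δ^3 = 31000/60627 = 0.51132.
So δ = 0.51132^(1/3) ≈ 0.7996.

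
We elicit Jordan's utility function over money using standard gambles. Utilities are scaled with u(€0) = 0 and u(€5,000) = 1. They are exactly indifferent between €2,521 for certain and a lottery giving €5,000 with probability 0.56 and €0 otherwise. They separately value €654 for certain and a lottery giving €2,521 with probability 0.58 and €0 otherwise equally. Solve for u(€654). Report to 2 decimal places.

From the first indifference, u(€2,521) = 0.56·u(€5,000) + 0.44·u(€0) = 0.56·1 + 0.44·0 = 0.56.
The second indifference gives u(€654) = 0.58·u(€2,521) + 0.42·u(€0) = 0.58·0.56 + 0.42·0.00 = 0.3248.

0.32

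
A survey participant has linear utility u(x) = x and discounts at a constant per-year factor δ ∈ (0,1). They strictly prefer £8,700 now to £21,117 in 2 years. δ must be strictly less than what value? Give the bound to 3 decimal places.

δ < 0.642

The preference means 8700 > δ^2·21117.
Dividing by 21117: δ^2 < 0.41199. Both sides are positive, so the square root keeps the direction.
δ < (8700/21117)^(1/2) ≈ 0.642.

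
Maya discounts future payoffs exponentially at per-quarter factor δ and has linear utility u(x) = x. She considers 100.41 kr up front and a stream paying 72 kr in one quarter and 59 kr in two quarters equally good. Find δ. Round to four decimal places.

δ ≈ 0.8300

Present value of the stream is 72·δ + 59·δ². Indifference gives 72δ + 59δ² = 100.41.
That is, 59δ² + 72δ − 100.41 = 0, a quadratic in δ.
The positive root is δ = [−72 + √(72² + 4·59·100.41)] / (2·59) = (−72 + 169.943)/118 ≈ 0.8300.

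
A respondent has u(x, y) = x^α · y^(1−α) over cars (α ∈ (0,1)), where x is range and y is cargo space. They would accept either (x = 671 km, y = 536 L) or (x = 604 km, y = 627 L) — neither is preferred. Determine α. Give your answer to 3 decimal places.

The Cobb–Douglas utilities coincide, so 671^α·536^(1−α) = 604^α·627^(1−α).
(671/604)^α = (627/536)^(1−α); take logs: α·ln(671/604) = (1−α)·ln(627/536), i.e. α·0.105195 = (1−α)·0.156812.
Thus α·(0.262007) = 0.156812, so α = 0.156812/0.262007 ≈ 0.599.

α ≈ 0.599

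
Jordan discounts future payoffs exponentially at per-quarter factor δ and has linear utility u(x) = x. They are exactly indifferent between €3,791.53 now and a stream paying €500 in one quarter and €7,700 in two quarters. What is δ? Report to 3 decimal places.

Equating present values: 3791.53 = 500δ + 7700δ².
That is, 7700δ² + 500δ − 3791.53 = 0, a quadratic in δ.
By the quadratic formula (taking the positive root), δ = (−500 + √117029124.00) / 15400 ≈ 0.670.

δ ≈ 0.670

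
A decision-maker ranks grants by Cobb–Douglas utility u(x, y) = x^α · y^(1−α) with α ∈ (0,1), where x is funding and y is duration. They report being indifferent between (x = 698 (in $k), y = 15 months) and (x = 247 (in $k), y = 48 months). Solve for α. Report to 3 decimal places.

Set the two utilities equal: 698^α·15^(1−α) = 247^α·48^(1−α).
Taking logs: α·ln 698 + (1−α)·ln 15 = α·ln 247 + (1−α)·ln 48, i.e. α·1.038831 = (1−α)·1.163151.
With A = 1.038831 and B = 1.163151: α·A = (1−α)·B, so α = B/(A+B) = 1.163151/2.201982 ≈ 0.528.

α ≈ 0.528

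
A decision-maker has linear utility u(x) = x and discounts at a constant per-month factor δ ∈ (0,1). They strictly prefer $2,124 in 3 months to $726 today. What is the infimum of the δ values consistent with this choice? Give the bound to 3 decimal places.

δ > 0.699

Comparing present values: 726 < δ^3·2124.
Hence δ^3 > 726/2124 = 0.34181, and x ↦ x^(1/3) is increasing on (0,∞).
δ > (726/2124)^(1/3) ≈ 0.699.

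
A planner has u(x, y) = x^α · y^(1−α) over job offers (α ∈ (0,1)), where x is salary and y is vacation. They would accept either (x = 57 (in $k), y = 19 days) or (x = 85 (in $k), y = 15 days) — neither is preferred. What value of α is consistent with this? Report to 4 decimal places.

α ≈ 0.3717

The Cobb–Douglas utilities coincide, so 57^α·19^(1−α) = 85^α·15^(1−α).
(57/85)^α = (15/19)^(1−α); take logs: α·ln(57/85) = (1−α)·ln(15/19), i.e. α·-0.3996000 = (1−α)·-0.2363888.
With A = -0.3996000 and B = -0.2363888: α·A = (1−α)·B, so α = B/(A+B) = -0.2363888/-0.6359888 ≈ 0.3717.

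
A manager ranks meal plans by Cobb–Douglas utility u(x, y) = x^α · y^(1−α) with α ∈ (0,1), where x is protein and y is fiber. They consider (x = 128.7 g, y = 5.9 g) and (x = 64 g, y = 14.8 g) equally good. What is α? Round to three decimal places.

α ≈ 0.568

The Cobb–Douglas utilities coincide, so 128.7^α·5.9^(1−α) = 64^α·14.8^(1−α).
Rearrange to (128.7/64)^α = (14.8/5.9)^(1−α) and take logs: α·0.698601 = (1−α)·0.919675.
So α/(1−α) = (0.919675)/(0.698601) = 1.316452, and α = 1.316452/2.316452 ≈ 0.568.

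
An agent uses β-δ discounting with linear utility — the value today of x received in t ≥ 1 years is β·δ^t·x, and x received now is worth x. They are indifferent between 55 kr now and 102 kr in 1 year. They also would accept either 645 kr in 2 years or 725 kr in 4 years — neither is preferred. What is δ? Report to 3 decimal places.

δ ≈ 0.943

Both payoffs in the second observation are in the future, so β drops out: δ^2·645 = δ^4·725 ⇒ δ^2 = 645/725 = 0.88966, so δ = 0.94322.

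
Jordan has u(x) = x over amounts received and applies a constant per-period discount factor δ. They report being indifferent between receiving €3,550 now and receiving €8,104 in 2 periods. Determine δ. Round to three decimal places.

δ ≈ 0.662

Indifference means u(3550) = δ^2 · u(8104), so δ^2 = u(3550)/u(8104).
With u(x) = x: δ^2 = 3550/8104 = 0.43806.
Taking the square root: δ = 0.43806^(1/2) ≈ 0.662.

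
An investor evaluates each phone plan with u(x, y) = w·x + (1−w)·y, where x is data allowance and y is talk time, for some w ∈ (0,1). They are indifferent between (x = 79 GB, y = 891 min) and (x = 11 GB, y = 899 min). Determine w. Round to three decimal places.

u(79,891) = u(11,899) means w·79 + (1−w)·891 = w·11 + (1−w)·899.
Rearranging, 68·w − 8·(1−w) = 0.
So w/(1−w) = 8/68 = 0.1176, giving w = 8/(68+8) = 0.105.

w = 0.105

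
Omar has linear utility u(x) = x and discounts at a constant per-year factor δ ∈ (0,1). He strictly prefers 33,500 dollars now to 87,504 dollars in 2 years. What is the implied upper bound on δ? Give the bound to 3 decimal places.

δ < 0.619

Comparing present values: 33500 > δ^2·87504.
Hence δ^2 < 33500/87504 = 0.38284, and x ↦ x^(1/2) is increasing on (0,∞).
δ < (33500/87504)^(1/2) ≈ 0.619.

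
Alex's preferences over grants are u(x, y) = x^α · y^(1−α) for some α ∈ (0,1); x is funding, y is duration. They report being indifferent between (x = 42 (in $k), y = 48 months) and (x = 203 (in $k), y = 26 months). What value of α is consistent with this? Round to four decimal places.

α ≈ 0.2801

The Cobb–Douglas utilities coincide, so 42^α·48^(1−α) = 203^α·26^(1−α).
Rearrange to (42/203)^α = (26/48)^(1−α) and take logs: α·-1.5755364 = (1−α)·-0.6131045.
So α/(1−α) = (-0.6131045)/(-1.5755364) = 0.3891402, and α = 0.3891402/1.3891402 ≈ 0.2801.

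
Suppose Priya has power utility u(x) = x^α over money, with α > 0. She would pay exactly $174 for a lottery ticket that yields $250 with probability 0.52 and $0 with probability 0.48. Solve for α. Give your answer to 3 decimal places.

EU(lottery) = 0.52·250^α + 0.48·0 = 0.52·250^α.
Equating: 174^α = 0.52·250^α, i.e. 0.6960^α = 0.52.
α = ln(0.52) / ln(174/250) = -0.653926/-0.362406 ≈ 1.804.

α ≈ 1.804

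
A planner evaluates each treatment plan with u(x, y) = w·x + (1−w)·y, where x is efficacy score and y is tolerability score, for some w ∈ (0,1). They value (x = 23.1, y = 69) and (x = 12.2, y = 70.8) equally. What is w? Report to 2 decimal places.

Equating utilities: w·23.1 + (1−w)·69 = w·12.2 + (1−w)·70.8.
Collecting terms: w·10.9 = (1−w)·1.8.
So w/(1−w) = 1.8/10.9 = 0.1651, giving w = 1.8/(10.9+1.8) = 0.14.

w = 0.14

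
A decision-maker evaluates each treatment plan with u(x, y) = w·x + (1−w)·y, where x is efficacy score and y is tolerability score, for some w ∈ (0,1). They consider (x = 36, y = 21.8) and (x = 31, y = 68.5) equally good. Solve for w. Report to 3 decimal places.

Indifference: w·36 + (1−w)·21.8 = w·31 + (1−w)·68.5.
w·(36−31) = (1−w)·(68.5−21.8), i.e. w·5 = (1−w)·46.7.
The marginal rate of substitution is 46.7/5, so w = 46.7/(5+46.7) = 0.903.

w = 0.903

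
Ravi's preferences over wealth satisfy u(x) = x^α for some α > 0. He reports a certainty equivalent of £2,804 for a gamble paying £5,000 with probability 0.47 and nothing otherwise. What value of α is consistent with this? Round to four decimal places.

α ≈ 1.3054

Since u(0) = 0, the lottery's EU is 0.47·5000^α.
Setting u(2804) equal to that: 2804^α = 0.47·5000^α ⇒ (2804/5000)^α = 0.47.
Taking logs: α·ln(2804/5000) = ln(0.47), so α = -0.7550226 / -0.5783909 ≈ 1.3054.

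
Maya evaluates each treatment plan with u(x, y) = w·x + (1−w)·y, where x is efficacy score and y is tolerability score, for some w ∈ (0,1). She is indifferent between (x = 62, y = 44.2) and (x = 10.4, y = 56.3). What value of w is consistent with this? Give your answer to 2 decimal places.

w = 0.19

Equating utilities: w·62 + (1−w)·44.2 = w·10.4 + (1−w)·56.3.
Rearranging, 51.6·w − 12.1·(1−w) = 0.
Hence w = 12.1/(51.6+12.1) = 12.1/63.7 = 0.19.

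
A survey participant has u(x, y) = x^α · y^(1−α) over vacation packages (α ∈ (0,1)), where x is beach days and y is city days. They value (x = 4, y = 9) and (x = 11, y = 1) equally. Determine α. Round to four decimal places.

The Cobb–Douglas utilities coincide, so 4^α·9^(1−α) = 11^α·1^(1−α).
(4/11)^α = (1/9)^(1−α); take logs: α·ln(4/11) = (1−α)·ln(1/9), i.e. α·-1.0116009 = (1−α)·-2.1972246.
Thus α·(-3.2088255) = -2.1972246, so α = -2.1972246/-3.2088255 ≈ 0.6847.

α ≈ 0.6847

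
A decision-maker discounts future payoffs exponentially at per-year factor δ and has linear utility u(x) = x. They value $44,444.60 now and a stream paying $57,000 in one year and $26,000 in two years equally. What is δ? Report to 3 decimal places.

Equating present values: 44444.60 = 57000δ + 26000δ².
So 26000δ² + 57000δ − 44444.60 = 0.
δ = (−57000 + √(57000² + 4·26000·44444.60)) / (2·26000) = (−57000 + √7871238400.00) / 52000 ≈ 0.610.

δ ≈ 0.610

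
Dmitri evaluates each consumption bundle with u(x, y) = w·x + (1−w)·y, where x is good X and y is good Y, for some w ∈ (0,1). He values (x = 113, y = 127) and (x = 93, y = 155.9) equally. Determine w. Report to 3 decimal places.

w = 0.591

u(113,127) = u(93,155.9) means w·113 + (1−w)·127 = w·93 + (1−w)·155.9.
w·(113−93) = (1−w)·(155.9−127), i.e. w·20 = (1−w)·28.9.
The marginal rate of substitution is 28.9/20, so w = 28.9/(20+28.9) = 0.591.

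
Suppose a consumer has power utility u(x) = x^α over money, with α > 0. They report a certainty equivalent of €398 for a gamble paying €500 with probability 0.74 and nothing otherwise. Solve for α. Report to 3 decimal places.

Since u(0) = 0, the lottery's EU is 0.74·500^α.
Equating: 398^α = 0.74·500^α, i.e. 0.7960^α = 0.74.
α = ln(0.74) / ln(398/500) = -0.301105/-0.228156 ≈ 1.320.

α ≈ 1.320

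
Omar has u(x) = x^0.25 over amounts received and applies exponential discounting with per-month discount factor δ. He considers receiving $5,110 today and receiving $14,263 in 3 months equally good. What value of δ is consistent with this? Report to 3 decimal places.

The payoff in 3 months is discounted by δ^3, so u(5110) = δ^3·u(14263) and δ^3 = u(5110)/u(14263).
With u(x) = x^0.25: δ^3 = 5110^0.25/14263^0.25 = (5110/14263)^0.25 = 0.77366.
Taking the cube root: δ = 0.77366^(1/3) ≈ 0.918.

δ ≈ 0.918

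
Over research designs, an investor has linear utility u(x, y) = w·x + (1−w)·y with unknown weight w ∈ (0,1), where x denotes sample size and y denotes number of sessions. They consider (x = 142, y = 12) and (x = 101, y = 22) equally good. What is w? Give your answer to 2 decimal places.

u(142,12) = u(101,22) means w·142 + (1−w)·12 = w·101 + (1−w)·22.
Rearranging, 41·w − 10·(1−w) = 0.
The marginal rate of substitution is 10/41, so w = 10/(41+10) = 0.20.

w = 0.20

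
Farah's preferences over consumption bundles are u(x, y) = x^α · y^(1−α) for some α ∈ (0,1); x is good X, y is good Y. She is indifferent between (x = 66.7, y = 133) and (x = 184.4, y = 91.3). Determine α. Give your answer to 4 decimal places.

α ≈ 0.2700

Indifference: 66.7^α · 133^(1−α) = 184.4^α · 91.3^(1−α).
Rearrange to (66.7/184.4)^α = (91.3/133)^(1−α) and take logs: α·-1.0169024 = (1−α)·-0.3761983.
With A = -1.0169024 and B = -0.3761983: α·A = (1−α)·B, so α = B/(A+B) = -0.3761983/-1.3931007 ≈ 0.2700.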